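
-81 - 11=-92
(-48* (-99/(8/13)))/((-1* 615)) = -2574/205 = -12.56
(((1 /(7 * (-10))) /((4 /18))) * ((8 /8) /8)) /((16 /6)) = -27 /8960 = -0.00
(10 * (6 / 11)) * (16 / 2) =480 / 11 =43.64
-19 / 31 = -0.61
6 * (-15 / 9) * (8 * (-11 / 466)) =440 / 233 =1.89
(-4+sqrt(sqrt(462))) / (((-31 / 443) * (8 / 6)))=1329 / 31 -1329 * 462^(1 / 4) / 124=-6.82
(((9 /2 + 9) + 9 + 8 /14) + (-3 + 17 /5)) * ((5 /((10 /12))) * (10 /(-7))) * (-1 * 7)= 9858 /7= 1408.29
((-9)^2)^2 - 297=6264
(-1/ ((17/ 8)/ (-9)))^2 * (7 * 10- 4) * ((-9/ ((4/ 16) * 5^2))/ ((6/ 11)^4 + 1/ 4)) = -721343563776/ 143235625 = -5036.06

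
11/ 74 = 0.15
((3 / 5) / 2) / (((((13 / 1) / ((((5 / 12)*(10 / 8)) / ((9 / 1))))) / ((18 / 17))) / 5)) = 25 / 3536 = 0.01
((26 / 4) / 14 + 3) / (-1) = -97 / 28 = -3.46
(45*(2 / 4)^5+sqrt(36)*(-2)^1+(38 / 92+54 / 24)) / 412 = -5837 / 303232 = -0.02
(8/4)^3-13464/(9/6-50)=27704/97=285.61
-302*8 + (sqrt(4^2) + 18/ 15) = -2410.80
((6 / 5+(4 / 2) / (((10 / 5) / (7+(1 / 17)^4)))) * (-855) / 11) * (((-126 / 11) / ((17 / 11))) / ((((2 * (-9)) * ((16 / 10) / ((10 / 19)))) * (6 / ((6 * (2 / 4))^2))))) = -735460425 / 5679428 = -129.50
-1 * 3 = -3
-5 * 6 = -30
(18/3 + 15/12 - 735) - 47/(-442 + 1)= -1283563/1764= -727.64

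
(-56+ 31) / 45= -5 / 9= -0.56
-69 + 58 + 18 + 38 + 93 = 138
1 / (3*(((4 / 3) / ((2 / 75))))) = 1 / 150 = 0.01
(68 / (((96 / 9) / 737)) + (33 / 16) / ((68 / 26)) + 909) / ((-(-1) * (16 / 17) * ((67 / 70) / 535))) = 57126997725 / 17152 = 3330631.86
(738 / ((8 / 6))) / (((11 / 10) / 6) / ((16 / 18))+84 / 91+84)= 383760 / 59023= 6.50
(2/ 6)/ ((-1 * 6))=-1/ 18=-0.06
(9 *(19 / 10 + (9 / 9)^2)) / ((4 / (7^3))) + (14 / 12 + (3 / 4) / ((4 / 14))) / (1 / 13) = 68621 / 30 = 2287.37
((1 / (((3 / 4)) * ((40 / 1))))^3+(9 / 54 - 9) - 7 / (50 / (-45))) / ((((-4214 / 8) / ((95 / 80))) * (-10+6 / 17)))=-22092877 / 37319184000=-0.00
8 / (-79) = -0.10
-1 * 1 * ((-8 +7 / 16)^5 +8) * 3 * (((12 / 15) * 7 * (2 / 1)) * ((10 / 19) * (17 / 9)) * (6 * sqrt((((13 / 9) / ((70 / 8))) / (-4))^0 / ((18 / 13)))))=3085555283167 * sqrt(26) / 3735552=4211775.56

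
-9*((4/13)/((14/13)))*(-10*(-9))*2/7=-3240/49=-66.12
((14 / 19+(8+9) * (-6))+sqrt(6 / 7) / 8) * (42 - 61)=1924 - 19 * sqrt(42) / 56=1921.80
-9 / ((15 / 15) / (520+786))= -11754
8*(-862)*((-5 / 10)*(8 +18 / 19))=586160 / 19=30850.53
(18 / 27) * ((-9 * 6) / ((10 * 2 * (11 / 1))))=-9 / 55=-0.16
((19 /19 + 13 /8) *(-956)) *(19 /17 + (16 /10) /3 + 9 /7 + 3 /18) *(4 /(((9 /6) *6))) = -294209 /85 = -3461.28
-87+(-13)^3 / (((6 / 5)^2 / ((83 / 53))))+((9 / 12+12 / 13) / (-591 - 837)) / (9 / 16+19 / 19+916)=-2024654145193 / 817614252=-2476.30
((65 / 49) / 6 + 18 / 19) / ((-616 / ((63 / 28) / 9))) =-0.00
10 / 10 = 1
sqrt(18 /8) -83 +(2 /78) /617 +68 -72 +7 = -3777889 /48126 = -78.50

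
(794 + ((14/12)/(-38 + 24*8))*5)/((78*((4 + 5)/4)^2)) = 209626/104247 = 2.01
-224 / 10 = -112 / 5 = -22.40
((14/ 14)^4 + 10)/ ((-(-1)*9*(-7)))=-11/ 63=-0.17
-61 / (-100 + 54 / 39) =793 / 1282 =0.62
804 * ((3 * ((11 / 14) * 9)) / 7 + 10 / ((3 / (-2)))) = -2923.39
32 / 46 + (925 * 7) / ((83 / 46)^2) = 315235524 / 158447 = 1989.53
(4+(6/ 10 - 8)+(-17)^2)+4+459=3743/ 5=748.60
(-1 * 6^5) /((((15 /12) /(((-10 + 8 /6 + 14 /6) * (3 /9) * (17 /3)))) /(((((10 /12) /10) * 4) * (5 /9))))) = 41344 /3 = 13781.33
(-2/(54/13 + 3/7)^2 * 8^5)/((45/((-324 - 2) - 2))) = 178006786048/7825005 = 22748.46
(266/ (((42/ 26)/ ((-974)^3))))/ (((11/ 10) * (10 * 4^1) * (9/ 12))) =-456461149456/ 99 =-4610718681.37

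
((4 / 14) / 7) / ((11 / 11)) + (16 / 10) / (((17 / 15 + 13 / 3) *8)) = 311 / 4018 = 0.08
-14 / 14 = -1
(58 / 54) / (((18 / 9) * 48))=0.01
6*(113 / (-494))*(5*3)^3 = -1144125 / 247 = -4632.09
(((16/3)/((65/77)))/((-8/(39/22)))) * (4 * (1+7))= -44.80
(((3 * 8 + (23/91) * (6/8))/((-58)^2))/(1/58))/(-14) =-8805/295568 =-0.03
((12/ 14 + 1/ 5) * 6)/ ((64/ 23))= 2553/ 1120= 2.28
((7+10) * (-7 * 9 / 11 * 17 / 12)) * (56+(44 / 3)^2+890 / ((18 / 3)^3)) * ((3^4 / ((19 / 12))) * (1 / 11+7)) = -63320759775 / 4598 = -13771370.11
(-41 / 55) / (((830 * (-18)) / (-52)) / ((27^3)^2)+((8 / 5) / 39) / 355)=-6409.38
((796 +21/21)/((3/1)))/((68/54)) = 7173/34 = 210.97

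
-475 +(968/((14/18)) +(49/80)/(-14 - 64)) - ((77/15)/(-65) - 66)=182504333/218400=835.64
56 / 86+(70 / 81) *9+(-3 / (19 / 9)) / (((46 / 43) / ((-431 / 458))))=1499403821 / 154913004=9.68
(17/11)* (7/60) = 119/660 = 0.18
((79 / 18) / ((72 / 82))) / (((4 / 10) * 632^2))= 205 / 6552576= 0.00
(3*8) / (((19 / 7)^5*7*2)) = 28812 / 2476099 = 0.01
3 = 3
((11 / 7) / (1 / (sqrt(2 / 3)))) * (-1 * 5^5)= -34375 * sqrt(6) / 21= -4009.58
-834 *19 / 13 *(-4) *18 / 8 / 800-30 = -84693 / 5200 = -16.29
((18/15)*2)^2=144/25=5.76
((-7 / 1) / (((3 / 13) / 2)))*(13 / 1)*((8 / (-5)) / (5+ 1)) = 9464 / 45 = 210.31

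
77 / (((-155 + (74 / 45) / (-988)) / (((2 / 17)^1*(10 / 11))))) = -444600 / 8368097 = -0.05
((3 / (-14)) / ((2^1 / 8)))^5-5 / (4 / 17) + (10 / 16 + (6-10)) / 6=-5990059 / 268912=-22.28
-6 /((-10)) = 3 /5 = 0.60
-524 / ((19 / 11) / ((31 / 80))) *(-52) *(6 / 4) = 1742169 / 190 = 9169.31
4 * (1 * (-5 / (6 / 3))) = -10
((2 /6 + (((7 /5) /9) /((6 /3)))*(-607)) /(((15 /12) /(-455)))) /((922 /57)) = 7294651 /6915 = 1054.90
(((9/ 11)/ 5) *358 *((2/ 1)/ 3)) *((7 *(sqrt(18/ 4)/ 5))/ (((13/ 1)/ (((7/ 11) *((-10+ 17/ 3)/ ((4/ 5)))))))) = -26313 *sqrt(2)/ 1210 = -30.75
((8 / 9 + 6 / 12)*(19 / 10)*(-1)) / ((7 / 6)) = -95 / 42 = -2.26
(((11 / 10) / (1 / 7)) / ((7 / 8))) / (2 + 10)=0.73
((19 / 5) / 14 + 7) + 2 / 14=519 / 70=7.41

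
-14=-14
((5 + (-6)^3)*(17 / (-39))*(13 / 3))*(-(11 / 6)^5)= -577689937 / 69984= -8254.60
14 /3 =4.67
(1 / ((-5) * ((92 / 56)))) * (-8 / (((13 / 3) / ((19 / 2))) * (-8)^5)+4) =-2982287 / 6123520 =-0.49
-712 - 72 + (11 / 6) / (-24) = -112907 / 144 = -784.08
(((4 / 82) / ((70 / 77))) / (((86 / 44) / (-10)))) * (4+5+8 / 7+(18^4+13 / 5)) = -1778509304 / 61705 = -28822.77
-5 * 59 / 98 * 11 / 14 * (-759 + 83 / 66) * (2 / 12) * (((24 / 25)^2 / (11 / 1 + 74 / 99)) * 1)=1168457004 / 49863625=23.43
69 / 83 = 0.83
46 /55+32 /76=1.26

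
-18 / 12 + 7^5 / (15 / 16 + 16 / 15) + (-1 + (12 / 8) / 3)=4032718 / 481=8384.03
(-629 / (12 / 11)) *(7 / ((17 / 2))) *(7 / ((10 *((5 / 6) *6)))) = -19943 / 300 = -66.48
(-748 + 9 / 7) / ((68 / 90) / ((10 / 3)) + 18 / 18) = -392025 / 644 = -608.73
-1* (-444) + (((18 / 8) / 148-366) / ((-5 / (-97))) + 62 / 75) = -295494361 / 44400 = -6655.28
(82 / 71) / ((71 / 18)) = 1476 / 5041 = 0.29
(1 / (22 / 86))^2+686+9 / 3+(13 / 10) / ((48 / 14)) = 20463331 / 29040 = 704.66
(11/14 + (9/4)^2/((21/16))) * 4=130/7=18.57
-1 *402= -402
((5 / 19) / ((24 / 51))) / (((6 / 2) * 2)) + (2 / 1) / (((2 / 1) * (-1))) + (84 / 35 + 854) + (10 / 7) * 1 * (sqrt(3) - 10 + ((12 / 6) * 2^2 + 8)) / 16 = 5 * sqrt(3) / 56 + 27324443 / 31920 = 856.18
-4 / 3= -1.33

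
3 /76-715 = -54337 /76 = -714.96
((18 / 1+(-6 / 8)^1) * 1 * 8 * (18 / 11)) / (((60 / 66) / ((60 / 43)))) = 346.60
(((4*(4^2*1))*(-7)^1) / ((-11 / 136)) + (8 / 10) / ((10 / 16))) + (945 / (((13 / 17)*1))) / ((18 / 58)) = 34041551 / 3575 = 9522.11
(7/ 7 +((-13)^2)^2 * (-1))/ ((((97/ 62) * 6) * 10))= -29512/ 97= -304.25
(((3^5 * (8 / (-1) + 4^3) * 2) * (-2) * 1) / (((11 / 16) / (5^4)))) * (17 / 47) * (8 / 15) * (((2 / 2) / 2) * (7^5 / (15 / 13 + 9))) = -44928741312000 / 5687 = -7900253439.77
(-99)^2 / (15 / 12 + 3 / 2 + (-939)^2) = 39204 / 3526895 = 0.01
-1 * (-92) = 92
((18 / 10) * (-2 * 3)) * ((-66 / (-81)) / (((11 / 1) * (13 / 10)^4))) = -8000 / 28561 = -0.28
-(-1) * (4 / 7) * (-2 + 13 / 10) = -0.40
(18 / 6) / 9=1 / 3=0.33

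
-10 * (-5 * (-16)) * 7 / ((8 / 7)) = -4900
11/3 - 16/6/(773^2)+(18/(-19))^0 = 2788466/597529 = 4.67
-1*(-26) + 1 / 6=26.17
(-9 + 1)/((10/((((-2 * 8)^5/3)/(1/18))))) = 25165824/5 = 5033164.80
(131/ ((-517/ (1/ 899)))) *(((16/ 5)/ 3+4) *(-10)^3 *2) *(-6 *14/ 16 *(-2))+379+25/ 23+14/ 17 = 410.90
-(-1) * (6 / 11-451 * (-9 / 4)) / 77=44673 / 3388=13.19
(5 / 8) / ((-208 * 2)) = -5 / 3328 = -0.00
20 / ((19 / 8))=160 / 19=8.42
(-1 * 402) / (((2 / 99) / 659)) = -13113441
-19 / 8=-2.38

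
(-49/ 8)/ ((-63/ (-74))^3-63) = 354571/ 3611295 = 0.10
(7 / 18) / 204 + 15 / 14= 27589 / 25704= 1.07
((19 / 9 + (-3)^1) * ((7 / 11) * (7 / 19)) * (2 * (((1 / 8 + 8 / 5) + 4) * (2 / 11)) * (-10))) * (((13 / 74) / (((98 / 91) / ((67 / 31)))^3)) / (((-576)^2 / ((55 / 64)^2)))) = 49178276946175 / 3586046084889182208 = 0.00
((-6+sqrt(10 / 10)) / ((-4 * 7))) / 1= 5 / 28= 0.18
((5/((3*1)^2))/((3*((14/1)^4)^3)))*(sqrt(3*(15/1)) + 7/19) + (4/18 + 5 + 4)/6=5*sqrt(5)/510245211377664 + 709573808062237/461650429341696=1.54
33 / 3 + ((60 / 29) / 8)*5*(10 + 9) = 2063 / 58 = 35.57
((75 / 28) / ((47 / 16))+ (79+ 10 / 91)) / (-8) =-342253 / 34216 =-10.00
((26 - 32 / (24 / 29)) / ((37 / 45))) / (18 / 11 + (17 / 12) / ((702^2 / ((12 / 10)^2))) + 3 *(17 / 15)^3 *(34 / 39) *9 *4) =-128745045000 / 1159105057307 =-0.11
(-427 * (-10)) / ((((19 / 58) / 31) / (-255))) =-1957752300 / 19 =-103039594.74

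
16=16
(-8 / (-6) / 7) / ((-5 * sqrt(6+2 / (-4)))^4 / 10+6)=32 / 318633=0.00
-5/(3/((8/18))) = -20/27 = -0.74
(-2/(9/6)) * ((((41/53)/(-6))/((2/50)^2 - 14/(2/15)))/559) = -25625/8749090116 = -0.00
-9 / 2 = -4.50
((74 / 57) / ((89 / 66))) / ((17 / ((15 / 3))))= 8140 / 28747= 0.28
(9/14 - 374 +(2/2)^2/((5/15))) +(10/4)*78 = -2455/14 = -175.36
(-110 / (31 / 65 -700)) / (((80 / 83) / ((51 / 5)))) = 605319 / 363752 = 1.66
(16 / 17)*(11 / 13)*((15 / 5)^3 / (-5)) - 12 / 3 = -9172 / 1105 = -8.30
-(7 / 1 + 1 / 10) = -71 / 10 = -7.10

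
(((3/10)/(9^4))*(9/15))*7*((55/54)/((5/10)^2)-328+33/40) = -2442643/39366000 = -0.06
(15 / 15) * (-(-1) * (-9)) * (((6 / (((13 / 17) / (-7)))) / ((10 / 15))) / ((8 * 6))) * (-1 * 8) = -123.58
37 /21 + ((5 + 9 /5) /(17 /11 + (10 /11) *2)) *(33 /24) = 70577 /15540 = 4.54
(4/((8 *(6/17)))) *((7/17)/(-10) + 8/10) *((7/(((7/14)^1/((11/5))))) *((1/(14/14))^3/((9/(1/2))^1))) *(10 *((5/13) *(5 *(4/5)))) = 3311/117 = 28.30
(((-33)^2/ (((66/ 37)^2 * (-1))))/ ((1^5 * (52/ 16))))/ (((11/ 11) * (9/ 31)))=-42439/ 117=-362.73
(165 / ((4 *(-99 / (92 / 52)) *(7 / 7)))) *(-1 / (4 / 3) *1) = 115 / 208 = 0.55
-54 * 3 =-162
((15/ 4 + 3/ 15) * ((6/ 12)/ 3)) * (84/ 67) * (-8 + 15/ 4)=-3.51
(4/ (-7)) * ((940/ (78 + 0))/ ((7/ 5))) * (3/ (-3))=9400/ 1911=4.92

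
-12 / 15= -4 / 5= -0.80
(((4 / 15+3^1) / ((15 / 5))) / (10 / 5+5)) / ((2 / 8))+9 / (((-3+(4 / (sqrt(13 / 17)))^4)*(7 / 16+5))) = 0.63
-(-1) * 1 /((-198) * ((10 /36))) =-1 /55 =-0.02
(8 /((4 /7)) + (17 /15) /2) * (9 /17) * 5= 1311 /34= 38.56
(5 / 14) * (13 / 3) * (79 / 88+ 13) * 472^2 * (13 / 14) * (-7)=-7194774470 / 231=-31146209.83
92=92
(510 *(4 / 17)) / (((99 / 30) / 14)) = 5600 / 11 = 509.09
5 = 5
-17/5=-3.40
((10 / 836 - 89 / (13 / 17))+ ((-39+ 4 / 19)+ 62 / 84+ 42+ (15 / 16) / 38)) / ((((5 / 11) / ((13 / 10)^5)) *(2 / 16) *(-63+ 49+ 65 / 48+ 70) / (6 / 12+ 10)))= -1344.68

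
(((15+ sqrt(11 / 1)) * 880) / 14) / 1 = 440 * sqrt(11) / 7+ 6600 / 7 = 1151.33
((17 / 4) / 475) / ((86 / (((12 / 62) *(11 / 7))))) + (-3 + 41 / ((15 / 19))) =2602604203 / 53186700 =48.93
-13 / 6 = -2.17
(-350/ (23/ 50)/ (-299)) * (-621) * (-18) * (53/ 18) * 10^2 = 8375418.06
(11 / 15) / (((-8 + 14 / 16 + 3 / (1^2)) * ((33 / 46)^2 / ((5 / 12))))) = -4232 / 29403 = -0.14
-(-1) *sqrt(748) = 2 *sqrt(187) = 27.35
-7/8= -0.88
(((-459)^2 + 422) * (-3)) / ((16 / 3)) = -1899927 / 16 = -118745.44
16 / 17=0.94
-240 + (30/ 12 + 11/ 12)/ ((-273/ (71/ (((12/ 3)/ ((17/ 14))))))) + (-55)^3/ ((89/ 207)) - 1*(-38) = -6321458420311/ 16327584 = -387164.35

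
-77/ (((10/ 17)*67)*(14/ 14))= -1309/ 670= -1.95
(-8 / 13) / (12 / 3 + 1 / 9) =-72 / 481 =-0.15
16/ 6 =8/ 3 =2.67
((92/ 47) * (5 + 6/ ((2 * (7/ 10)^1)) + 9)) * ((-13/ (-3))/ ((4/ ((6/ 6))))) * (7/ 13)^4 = 1009792/ 309777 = 3.26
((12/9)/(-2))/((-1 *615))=2/1845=0.00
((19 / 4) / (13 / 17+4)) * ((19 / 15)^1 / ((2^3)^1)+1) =1.15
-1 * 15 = -15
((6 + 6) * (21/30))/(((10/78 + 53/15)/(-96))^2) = 11681280/2023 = 5774.24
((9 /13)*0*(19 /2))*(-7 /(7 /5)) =0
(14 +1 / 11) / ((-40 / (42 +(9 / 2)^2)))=-7719 / 352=-21.93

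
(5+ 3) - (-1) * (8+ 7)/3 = 13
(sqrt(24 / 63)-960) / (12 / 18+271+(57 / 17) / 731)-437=-278862667 / 633011+12427*sqrt(42) / 35448616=-440.53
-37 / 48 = -0.77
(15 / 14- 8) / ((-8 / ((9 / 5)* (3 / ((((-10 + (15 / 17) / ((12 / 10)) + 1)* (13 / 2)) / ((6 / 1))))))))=-133569 / 255710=-0.52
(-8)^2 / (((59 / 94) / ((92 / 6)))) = 276736 / 177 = 1563.48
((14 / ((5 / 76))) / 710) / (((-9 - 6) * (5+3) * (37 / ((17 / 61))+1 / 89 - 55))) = -201229 / 6266193750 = -0.00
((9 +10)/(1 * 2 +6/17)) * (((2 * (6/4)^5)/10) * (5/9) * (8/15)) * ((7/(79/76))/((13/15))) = 1159893/41080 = 28.23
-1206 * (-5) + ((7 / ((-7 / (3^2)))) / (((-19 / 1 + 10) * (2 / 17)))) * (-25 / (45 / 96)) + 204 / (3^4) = 150638 / 27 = 5579.19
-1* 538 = -538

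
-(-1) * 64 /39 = 64 /39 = 1.64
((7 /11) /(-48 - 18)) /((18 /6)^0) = -7 /726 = -0.01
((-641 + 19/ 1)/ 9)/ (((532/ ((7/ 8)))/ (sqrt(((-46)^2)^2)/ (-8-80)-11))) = 79927/ 20064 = 3.98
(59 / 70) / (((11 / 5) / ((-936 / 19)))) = -27612 / 1463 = -18.87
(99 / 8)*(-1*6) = -297 / 4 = -74.25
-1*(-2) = 2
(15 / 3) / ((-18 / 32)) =-80 / 9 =-8.89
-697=-697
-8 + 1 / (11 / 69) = -1.73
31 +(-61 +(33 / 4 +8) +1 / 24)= -329 / 24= -13.71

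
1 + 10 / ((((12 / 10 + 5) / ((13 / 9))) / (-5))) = -2971 / 279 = -10.65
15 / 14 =1.07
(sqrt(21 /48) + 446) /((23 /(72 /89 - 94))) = -3699124 /2047 - 4147 * sqrt(7) /4094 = -1809.78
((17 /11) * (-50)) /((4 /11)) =-425 /2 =-212.50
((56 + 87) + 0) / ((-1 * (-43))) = 143 / 43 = 3.33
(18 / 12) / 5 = 0.30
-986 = -986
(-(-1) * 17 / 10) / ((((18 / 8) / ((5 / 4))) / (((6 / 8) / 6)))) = 0.12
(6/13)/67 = 6/871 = 0.01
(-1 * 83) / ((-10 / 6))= 249 / 5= 49.80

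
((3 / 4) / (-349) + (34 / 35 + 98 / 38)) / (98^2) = 3293961 / 8915777360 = 0.00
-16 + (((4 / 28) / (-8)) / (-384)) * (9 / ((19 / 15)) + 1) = -466933 / 29184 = -16.00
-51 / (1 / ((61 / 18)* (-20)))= 10370 / 3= 3456.67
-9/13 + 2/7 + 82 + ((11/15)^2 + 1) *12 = 682819/6825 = 100.05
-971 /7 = -138.71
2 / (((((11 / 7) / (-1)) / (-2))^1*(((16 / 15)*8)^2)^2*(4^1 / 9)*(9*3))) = 118125 / 2952790016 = 0.00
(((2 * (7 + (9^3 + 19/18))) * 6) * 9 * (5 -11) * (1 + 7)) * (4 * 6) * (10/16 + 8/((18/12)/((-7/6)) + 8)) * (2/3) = -5219343936/47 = -111049870.98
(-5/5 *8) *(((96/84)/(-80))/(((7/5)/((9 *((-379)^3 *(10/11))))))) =-19598378040/539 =-36360627.16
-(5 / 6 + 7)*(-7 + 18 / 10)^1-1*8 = 491 / 15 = 32.73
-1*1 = -1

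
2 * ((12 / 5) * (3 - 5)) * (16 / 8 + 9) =-528 / 5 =-105.60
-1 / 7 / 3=-1 / 21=-0.05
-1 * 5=-5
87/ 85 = 1.02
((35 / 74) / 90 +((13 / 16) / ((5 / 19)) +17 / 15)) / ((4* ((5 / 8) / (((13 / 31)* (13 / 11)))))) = 19026527 / 22710600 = 0.84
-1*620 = -620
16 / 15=1.07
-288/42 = -48/7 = -6.86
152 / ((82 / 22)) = 1672 / 41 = 40.78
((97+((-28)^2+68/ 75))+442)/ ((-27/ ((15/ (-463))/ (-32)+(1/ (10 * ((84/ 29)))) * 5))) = -5364105739/ 630050400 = -8.51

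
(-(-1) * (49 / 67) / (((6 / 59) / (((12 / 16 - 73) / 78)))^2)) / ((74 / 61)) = 869011700389 / 17374735872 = 50.02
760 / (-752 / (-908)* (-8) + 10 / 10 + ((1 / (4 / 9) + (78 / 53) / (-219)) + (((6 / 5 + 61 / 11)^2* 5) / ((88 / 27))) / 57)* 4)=168798986853200 / 1831473211187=92.17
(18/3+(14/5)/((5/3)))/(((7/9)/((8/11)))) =13824/1925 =7.18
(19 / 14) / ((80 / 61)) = 1159 / 1120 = 1.03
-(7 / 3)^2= -49 / 9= -5.44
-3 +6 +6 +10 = 19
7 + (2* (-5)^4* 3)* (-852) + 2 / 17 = -54314879 / 17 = -3194992.88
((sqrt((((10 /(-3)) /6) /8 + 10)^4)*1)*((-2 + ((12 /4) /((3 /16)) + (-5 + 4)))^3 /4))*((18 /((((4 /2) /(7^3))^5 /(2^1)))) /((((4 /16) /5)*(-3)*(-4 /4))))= 26661387380132902772375 /13824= 1928630452845262063.97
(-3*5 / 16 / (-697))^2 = 225 / 124367104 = 0.00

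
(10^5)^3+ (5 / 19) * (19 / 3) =3000000000000005 / 3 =1000000000000001.67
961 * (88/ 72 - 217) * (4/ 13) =-7465048/ 117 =-63803.83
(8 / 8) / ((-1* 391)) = -1 / 391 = -0.00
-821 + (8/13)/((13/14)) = -138637/169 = -820.34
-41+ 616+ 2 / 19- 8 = 10775 / 19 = 567.11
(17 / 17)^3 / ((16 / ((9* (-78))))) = -351 / 8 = -43.88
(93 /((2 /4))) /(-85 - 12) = -186 /97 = -1.92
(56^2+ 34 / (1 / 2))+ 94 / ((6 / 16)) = 10364 / 3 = 3454.67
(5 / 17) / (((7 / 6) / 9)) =270 / 119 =2.27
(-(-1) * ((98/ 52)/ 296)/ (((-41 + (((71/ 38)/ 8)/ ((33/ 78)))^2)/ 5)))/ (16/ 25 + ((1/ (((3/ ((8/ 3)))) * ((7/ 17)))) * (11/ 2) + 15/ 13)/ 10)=-1419402600/ 3524934439357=-0.00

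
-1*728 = -728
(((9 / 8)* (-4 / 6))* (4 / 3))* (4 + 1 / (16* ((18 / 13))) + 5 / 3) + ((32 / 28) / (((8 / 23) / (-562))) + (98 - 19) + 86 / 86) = -3572923 / 2016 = -1772.28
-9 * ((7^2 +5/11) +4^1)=-5292/11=-481.09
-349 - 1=-350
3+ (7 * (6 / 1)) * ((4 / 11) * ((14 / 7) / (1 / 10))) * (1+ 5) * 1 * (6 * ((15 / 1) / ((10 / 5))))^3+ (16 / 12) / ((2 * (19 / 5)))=167007275.90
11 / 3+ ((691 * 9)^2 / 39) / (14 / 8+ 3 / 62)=4795851053 / 8697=551437.40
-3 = -3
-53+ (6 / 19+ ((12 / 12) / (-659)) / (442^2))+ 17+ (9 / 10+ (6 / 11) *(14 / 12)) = -4594196528667 / 134538395420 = -34.15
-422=-422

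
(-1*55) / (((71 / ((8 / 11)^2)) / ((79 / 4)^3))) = -2465195 / 781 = -3156.46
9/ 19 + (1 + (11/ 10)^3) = 53289/ 19000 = 2.80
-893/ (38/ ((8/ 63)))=-188/ 63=-2.98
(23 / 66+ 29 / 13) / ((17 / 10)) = 11065 / 7293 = 1.52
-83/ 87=-0.95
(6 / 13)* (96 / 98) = 288 / 637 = 0.45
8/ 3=2.67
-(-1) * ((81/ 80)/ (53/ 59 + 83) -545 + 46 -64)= -24771469/ 44000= -562.99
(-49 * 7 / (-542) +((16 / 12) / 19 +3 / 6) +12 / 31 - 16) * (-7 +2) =34501375 / 478857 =72.05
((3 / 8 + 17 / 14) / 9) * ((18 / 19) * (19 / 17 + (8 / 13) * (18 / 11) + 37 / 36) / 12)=24553943 / 558702144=0.04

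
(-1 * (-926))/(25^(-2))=578750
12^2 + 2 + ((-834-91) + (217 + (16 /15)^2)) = -126194 /225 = -560.86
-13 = -13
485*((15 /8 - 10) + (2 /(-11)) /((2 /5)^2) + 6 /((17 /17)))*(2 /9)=-139195 /396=-351.50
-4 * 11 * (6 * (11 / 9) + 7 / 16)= -4103 / 12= -341.92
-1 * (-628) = 628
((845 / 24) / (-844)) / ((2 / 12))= -845 / 3376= -0.25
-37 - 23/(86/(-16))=-32.72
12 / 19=0.63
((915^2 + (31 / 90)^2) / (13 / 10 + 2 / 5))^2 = 45989060452093418521 / 189612900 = 242541833662.65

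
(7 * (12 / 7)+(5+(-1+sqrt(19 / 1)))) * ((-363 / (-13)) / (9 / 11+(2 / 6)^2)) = 35937 * sqrt(19) / 1196+143748 / 299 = 611.74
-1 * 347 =-347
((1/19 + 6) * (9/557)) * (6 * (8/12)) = 4140/10583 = 0.39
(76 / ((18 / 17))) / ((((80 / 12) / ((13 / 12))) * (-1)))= -4199 / 360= -11.66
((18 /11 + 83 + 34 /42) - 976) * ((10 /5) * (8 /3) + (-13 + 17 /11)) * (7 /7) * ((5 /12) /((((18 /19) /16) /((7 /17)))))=7895456840 /499851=15795.62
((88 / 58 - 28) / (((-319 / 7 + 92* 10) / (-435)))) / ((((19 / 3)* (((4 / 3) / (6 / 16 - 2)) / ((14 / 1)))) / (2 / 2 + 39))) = -165110400 / 116299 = -1419.71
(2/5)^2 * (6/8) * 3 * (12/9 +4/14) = 102/175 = 0.58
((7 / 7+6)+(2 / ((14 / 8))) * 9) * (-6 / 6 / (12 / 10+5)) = -605 / 217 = -2.79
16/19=0.84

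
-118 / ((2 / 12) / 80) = -56640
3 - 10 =-7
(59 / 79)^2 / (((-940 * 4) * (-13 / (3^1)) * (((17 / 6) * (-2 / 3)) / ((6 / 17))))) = -281961 / 44081181560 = -0.00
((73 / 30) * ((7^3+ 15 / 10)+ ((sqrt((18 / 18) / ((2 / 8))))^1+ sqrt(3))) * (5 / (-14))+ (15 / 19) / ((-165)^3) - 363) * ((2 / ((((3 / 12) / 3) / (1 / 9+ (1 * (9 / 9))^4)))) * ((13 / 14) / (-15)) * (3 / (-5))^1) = -393004336829 / 597452625 - 1898 * sqrt(3) / 2205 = -659.29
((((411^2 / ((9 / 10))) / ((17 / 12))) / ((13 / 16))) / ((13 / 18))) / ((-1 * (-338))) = 324328320 / 485537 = 667.98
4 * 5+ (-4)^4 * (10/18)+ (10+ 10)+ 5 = 1685/9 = 187.22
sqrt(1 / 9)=1 / 3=0.33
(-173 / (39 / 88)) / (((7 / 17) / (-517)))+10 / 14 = 133803931 / 273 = 490124.29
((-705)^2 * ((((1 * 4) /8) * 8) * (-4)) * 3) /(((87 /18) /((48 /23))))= -6870873600 /667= -10301159.82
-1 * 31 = -31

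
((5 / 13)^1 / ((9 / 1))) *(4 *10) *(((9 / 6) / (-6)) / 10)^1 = -5 / 117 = -0.04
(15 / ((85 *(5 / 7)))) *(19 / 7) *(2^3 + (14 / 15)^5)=125643656 / 21515625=5.84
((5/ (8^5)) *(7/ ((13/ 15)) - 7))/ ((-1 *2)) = -0.00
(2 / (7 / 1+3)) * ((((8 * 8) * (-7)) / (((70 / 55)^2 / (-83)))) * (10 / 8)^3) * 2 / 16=251075 / 224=1120.87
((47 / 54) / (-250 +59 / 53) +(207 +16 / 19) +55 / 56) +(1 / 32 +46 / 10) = 1617757190041 / 7579020960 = 213.45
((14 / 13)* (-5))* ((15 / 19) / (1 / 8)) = -8400 / 247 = -34.01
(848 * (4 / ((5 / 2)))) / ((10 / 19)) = 2577.92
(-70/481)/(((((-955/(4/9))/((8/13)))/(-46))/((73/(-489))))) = 1504384/5256215523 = 0.00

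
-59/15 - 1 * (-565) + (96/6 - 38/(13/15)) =103978/195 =533.22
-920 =-920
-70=-70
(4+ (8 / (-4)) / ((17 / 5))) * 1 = 58 / 17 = 3.41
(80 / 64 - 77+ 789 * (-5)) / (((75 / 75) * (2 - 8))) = 5361 / 8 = 670.12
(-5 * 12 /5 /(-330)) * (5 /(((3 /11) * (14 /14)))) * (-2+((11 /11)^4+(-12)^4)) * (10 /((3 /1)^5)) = 414700 /729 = 568.86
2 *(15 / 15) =2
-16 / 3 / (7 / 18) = -96 / 7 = -13.71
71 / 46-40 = -1769 / 46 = -38.46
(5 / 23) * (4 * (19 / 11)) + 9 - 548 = -135987 / 253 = -537.50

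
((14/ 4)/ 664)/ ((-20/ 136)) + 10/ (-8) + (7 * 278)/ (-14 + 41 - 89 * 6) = -8625103/ 1683240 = -5.12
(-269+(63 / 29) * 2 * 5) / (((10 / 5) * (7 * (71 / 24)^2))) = -29088 / 14413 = -2.02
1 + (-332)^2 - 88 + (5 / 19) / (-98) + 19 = 205110467 / 1862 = 110156.00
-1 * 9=-9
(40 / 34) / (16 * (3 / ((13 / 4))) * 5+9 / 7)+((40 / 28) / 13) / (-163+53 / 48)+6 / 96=101892505469 / 1315081853904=0.08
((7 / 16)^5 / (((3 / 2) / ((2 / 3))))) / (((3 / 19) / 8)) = 319333 / 884736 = 0.36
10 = 10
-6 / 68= -3 / 34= -0.09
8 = 8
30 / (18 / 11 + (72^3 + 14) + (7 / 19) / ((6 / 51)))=4180 / 52008503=0.00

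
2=2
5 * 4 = 20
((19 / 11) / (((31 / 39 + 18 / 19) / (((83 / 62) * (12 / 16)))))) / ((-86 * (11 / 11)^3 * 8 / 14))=-24539697 / 1211515712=-0.02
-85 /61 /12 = -85 /732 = -0.12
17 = 17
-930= -930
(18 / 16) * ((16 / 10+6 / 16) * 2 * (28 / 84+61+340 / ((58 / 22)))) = 980943 / 1160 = 845.64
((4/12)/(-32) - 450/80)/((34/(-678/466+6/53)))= 2987943/13435712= 0.22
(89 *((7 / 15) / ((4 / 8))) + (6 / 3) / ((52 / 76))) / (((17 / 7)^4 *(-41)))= -40259968 / 667750395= -0.06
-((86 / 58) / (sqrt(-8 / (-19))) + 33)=-33-43* sqrt(38) / 116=-35.29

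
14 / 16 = 7 / 8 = 0.88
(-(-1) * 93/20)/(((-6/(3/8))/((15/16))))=-279/1024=-0.27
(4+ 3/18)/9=25/54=0.46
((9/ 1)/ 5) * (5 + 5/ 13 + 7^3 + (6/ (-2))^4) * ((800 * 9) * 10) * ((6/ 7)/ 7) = 4340563200/ 637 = 6814070.96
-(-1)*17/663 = 1/39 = 0.03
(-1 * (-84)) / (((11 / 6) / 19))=9576 / 11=870.55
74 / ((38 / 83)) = 3071 / 19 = 161.63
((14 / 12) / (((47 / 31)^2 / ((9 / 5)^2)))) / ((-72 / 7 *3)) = -47089 / 883600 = -0.05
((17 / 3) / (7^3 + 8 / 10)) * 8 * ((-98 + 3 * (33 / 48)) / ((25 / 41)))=-213979 / 10314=-20.75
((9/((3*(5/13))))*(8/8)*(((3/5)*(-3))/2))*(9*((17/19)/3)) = -17901/950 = -18.84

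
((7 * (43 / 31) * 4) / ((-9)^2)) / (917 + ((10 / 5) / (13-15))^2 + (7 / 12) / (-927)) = 0.00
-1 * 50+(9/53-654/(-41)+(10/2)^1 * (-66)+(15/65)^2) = -133610264/367237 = -363.83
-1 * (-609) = 609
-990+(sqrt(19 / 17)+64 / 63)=-62306 / 63+sqrt(323) / 17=-987.93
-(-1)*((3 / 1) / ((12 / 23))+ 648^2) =1679639 / 4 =419909.75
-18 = -18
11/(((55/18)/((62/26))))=558/65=8.58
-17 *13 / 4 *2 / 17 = -13 / 2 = -6.50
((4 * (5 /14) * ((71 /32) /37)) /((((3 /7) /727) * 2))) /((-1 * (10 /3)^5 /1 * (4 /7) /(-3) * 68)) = 87800517 /6440960000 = 0.01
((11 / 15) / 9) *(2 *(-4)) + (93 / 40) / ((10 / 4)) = 751 / 2700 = 0.28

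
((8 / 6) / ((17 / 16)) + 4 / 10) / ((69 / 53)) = 22366 / 17595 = 1.27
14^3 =2744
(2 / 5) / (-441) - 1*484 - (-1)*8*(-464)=-9252182 / 2205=-4196.00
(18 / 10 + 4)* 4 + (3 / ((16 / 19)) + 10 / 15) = 27.43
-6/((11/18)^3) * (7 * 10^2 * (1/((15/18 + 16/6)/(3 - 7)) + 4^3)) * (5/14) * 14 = -699840000/121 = -5783801.65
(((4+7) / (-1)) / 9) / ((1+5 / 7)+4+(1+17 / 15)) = -385 / 2472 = -0.16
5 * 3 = 15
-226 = -226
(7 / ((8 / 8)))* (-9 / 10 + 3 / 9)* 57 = -2261 / 10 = -226.10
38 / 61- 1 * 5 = -267 / 61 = -4.38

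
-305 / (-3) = 101.67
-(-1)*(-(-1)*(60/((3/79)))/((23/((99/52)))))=39105/299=130.79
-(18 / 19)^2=-324 / 361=-0.90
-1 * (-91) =91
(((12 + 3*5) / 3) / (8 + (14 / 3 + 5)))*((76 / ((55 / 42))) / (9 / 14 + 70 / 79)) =5016816 / 259435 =19.34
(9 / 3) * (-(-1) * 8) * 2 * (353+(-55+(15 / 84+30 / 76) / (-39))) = 24730396 / 1729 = 14303.29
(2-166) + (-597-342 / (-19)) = -743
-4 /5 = -0.80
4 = 4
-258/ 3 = -86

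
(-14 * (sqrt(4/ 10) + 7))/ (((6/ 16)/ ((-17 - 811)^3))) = 161752894531.06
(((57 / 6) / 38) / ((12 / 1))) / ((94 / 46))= 23 / 2256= 0.01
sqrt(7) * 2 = 2 * sqrt(7) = 5.29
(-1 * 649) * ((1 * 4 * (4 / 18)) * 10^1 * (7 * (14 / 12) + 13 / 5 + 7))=-2767336 / 27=-102493.93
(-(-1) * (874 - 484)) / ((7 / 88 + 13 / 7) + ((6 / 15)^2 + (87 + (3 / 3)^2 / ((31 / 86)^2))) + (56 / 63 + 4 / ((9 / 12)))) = 51945894000 / 13721049761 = 3.79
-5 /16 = -0.31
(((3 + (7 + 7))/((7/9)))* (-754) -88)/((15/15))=-115978/7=-16568.29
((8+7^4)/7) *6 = 14454/7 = 2064.86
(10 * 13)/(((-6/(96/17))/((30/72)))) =-2600/51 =-50.98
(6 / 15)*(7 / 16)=7 / 40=0.18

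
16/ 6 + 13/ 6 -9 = -25/ 6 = -4.17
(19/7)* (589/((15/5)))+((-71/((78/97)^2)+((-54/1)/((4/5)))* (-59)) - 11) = 4394.60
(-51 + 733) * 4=2728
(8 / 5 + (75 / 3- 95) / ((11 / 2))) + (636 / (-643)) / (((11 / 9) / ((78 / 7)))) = -4986972 / 247555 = -20.14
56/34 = 28/17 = 1.65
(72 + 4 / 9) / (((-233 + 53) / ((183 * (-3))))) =9943 / 45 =220.96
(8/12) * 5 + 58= 184/3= 61.33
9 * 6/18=3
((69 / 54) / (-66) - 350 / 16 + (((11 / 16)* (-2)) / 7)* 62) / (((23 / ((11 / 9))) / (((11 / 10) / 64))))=-6233711 / 200309760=-0.03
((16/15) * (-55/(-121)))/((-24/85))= -170/99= -1.72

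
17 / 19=0.89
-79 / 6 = -13.17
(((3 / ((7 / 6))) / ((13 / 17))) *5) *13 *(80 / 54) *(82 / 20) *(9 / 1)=83640 / 7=11948.57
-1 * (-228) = 228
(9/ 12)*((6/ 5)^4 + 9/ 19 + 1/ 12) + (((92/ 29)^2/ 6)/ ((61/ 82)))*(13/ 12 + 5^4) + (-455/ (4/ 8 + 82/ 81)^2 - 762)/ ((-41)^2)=71475833456094033461/ 50580576465930000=1413.11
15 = 15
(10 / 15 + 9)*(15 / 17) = 145 / 17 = 8.53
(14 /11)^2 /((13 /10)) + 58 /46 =90697 /36179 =2.51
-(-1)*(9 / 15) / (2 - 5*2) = -3 / 40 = -0.08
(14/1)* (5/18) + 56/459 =1841/459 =4.01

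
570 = 570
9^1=9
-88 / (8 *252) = -11 / 252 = -0.04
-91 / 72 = -1.26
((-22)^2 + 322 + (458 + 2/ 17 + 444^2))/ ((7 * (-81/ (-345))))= 387872230/ 3213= 120719.65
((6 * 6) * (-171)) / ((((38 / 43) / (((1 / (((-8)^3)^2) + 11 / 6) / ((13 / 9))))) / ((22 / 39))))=-55239491835 / 11075584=-4987.50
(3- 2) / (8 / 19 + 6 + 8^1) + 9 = 2485 / 274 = 9.07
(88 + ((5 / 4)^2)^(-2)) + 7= 59631 / 625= 95.41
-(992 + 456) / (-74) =724 / 37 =19.57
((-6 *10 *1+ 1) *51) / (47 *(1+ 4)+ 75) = -3009 / 310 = -9.71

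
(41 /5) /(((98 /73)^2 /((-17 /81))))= -3714313 /3889620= -0.95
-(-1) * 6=6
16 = 16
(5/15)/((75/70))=14/45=0.31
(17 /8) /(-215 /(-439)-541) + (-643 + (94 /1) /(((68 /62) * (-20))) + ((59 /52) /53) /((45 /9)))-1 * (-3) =-14325327775191 /22234459936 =-644.28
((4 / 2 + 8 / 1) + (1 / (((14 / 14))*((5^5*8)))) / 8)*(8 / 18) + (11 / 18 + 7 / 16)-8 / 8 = 505469 / 112500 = 4.49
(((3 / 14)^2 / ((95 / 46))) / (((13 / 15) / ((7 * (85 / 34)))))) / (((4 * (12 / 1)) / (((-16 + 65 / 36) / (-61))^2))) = 4289845 / 8470305792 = 0.00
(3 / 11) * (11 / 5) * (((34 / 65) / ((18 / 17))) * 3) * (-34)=-9826 / 325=-30.23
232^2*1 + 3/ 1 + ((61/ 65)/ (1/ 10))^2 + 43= 9118914/ 169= 53958.07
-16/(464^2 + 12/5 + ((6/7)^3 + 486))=-13720/185035663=-0.00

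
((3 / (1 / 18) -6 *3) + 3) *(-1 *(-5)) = 195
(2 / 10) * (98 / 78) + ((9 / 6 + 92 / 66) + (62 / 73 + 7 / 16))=4.43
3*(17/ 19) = 51/ 19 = 2.68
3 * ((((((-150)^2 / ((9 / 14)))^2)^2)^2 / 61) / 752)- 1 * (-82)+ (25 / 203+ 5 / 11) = 942832077612304687500000000000528663332 / 6402011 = 147271236743002267178235100000000.00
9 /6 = 3 /2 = 1.50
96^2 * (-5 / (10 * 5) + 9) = 410112 / 5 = 82022.40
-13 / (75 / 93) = -403 / 25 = -16.12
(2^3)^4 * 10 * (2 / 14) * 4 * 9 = 1474560 / 7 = 210651.43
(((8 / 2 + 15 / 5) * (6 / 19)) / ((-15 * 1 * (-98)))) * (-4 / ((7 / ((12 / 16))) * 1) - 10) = -73 / 4655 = -0.02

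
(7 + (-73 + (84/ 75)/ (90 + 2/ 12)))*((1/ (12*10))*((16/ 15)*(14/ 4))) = -2082458/ 1014375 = -2.05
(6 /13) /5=6 /65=0.09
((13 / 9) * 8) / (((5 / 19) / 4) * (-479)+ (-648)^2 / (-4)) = -7904 / 71825139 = -0.00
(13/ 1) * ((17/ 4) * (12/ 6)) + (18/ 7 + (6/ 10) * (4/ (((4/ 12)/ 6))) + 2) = 11079/ 70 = 158.27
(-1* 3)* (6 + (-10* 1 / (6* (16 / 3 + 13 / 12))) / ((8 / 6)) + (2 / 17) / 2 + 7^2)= -164.59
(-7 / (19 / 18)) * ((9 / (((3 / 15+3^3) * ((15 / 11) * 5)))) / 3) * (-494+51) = 306999 / 6460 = 47.52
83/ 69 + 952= 65771/ 69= 953.20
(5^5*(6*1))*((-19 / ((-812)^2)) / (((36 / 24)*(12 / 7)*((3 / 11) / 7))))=-653125 / 121104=-5.39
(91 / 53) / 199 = 91 / 10547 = 0.01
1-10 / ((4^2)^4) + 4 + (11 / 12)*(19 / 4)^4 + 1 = 46462801 / 98304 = 472.64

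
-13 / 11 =-1.18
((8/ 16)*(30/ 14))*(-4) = -4.29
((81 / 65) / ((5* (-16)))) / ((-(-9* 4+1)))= -81 / 182000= -0.00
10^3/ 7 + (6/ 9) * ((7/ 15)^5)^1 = 2278360298/ 15946875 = 142.87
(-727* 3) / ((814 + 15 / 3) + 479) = -1.68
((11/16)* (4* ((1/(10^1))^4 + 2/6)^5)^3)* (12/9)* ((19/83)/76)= 11049604085256701810340580324787692648162982096357198556687977/893219460750000000000000000000000000000000000000000000000000000000000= 0.00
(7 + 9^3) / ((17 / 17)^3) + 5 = 741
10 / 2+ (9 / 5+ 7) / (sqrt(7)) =44 * sqrt(7) / 35+ 5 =8.33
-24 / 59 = -0.41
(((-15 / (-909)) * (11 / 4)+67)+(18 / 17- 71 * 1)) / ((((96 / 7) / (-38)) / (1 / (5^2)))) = 1587089 / 4944960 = 0.32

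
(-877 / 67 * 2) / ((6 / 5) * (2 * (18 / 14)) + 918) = -30695 / 1079973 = -0.03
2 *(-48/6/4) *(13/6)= -26/3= -8.67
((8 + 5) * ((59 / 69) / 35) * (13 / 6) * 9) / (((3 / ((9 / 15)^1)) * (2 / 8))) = 19942 / 4025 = 4.95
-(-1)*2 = 2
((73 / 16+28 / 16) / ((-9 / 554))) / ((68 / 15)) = -85.71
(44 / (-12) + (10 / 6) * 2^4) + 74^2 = 5499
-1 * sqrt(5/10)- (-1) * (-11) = -11- sqrt(2)/2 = -11.71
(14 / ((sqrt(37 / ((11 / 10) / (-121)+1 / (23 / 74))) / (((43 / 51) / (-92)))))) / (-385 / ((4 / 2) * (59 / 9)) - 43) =17759 * sqrt(759832370) / 937620881670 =0.00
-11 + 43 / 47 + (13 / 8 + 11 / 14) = -20199 / 2632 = -7.67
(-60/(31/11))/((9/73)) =-172.69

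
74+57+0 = 131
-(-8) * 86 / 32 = 43 / 2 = 21.50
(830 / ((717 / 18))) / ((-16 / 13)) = -16185 / 956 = -16.93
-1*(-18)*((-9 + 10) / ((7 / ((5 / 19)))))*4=360 / 133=2.71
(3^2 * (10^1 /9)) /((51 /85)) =50 /3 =16.67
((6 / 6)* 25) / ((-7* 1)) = -25 / 7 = -3.57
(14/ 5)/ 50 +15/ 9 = 646/ 375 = 1.72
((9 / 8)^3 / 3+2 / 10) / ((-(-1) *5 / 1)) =1727 / 12800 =0.13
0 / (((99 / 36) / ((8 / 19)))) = 0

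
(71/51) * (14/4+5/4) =1349/204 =6.61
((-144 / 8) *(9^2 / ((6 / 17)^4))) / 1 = -751689 / 8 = -93961.12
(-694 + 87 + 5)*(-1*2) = 1204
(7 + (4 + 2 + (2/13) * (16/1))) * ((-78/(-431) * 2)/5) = 2412/2155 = 1.12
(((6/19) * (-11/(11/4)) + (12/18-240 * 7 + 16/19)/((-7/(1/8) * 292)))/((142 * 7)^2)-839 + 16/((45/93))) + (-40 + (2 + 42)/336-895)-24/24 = -70352986180503/40390911680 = -1741.80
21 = 21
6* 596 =3576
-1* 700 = -700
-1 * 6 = -6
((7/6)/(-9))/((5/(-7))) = 49/270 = 0.18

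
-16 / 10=-8 / 5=-1.60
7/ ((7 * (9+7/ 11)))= 11/ 106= 0.10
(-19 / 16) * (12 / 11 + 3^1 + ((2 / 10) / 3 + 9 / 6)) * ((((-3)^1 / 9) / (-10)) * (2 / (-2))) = 35473 / 158400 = 0.22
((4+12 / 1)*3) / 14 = 24 / 7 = 3.43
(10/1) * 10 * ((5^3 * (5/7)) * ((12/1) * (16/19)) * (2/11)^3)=96000000/177023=542.30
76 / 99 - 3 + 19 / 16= -1655 / 1584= -1.04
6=6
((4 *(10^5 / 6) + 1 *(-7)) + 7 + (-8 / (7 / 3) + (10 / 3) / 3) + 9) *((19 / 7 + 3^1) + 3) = 256225681 / 441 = 581010.61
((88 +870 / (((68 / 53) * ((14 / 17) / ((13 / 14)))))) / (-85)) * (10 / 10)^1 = -334211 / 33320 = -10.03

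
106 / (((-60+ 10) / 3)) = -159 / 25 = -6.36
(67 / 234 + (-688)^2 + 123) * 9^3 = 8974098945 / 26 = 345157651.73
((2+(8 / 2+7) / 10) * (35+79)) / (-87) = -589 / 145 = -4.06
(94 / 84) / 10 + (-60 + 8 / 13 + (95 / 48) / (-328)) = -424644473 / 7163520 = -59.28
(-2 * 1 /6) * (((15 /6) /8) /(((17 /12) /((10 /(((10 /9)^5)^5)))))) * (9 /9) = -717897987691852588770249 /13600000000000000000000000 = -0.05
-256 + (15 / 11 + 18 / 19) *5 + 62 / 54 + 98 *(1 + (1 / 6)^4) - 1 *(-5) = -18990439 / 135432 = -140.22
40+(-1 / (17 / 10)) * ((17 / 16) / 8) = 2555 / 64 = 39.92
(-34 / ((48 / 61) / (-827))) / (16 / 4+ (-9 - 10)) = -857599 / 360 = -2382.22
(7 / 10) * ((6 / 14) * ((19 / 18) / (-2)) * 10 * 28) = -133 / 3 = -44.33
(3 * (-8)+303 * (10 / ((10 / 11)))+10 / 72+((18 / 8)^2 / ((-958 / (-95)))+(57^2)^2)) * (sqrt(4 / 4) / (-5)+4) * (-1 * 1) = -5535376481833 / 137952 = -40125380.44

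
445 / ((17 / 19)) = 497.35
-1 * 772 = -772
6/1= 6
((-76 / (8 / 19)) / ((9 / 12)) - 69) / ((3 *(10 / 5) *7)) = -929 / 126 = -7.37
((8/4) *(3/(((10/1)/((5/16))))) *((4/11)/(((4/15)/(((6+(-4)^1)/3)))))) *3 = 45/88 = 0.51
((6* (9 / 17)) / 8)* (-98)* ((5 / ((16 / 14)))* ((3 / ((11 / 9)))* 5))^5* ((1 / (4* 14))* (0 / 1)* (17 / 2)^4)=0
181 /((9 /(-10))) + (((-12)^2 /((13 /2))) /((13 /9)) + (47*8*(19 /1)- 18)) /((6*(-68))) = -22610849 /103428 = -218.61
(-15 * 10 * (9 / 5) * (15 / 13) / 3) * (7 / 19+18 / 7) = -527850 / 1729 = -305.29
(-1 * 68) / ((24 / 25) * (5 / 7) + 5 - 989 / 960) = -91392 / 6257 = -14.61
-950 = -950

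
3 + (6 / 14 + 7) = 73 / 7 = 10.43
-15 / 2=-7.50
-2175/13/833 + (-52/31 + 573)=191724994/335699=571.12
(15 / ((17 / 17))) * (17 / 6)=85 / 2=42.50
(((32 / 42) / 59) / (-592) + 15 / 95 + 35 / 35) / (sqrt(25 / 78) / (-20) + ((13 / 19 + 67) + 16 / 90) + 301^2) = 17245811700 * sqrt(78) / 38202665463564352729909 + 487861333721916960 / 38202665463564352729909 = 0.00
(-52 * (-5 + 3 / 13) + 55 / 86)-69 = 15449 / 86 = 179.64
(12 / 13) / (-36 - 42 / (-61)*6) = -61 / 2106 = -0.03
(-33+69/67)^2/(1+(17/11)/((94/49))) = 4744161576/8380963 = 566.06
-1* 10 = -10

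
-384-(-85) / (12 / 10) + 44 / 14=-13021 / 42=-310.02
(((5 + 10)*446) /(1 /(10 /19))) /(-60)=-1115 /19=-58.68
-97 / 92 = -1.05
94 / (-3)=-94 / 3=-31.33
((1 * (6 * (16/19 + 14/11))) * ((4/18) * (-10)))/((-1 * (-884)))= -20/627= -0.03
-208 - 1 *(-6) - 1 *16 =-218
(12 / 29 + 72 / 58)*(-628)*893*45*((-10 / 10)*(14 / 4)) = 4239678240 / 29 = 146195801.38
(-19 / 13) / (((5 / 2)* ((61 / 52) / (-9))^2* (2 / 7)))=-2240784 / 18605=-120.44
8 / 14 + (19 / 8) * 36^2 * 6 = 129280 / 7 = 18468.57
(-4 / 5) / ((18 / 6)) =-4 / 15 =-0.27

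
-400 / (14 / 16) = -3200 / 7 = -457.14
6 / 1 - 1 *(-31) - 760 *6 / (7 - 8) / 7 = 4819 / 7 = 688.43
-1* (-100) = 100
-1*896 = -896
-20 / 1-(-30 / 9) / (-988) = -29645 / 1482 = -20.00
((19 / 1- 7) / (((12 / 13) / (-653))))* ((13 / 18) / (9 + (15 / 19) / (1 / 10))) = -2096783 / 5778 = -362.89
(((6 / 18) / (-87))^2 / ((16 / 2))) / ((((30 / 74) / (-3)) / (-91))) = 0.00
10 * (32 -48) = -160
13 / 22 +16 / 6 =215 / 66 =3.26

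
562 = 562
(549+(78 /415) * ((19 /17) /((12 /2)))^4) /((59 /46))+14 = 97628203583579 /220861261980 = 442.03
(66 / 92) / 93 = 11 / 1426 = 0.01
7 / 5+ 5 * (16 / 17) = 519 / 85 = 6.11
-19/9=-2.11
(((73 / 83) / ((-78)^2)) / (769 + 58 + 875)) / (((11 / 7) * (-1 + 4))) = 511 / 28362257352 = 0.00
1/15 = 0.07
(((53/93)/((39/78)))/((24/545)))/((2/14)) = 202195/1116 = 181.18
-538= -538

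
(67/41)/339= 67/13899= 0.00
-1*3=-3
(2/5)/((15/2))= 4/75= 0.05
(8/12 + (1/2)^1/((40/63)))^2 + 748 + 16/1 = 44128201/57600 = 766.11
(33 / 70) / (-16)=-33 / 1120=-0.03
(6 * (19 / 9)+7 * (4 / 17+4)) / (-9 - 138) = -2158 / 7497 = -0.29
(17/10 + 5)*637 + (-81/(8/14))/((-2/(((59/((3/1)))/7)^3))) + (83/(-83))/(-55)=125903851/21560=5839.70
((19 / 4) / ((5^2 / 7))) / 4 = 133 / 400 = 0.33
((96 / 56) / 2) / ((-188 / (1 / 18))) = -1 / 3948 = -0.00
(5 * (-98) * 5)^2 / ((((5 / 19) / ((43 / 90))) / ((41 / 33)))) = 4021314850 / 297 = 13539780.64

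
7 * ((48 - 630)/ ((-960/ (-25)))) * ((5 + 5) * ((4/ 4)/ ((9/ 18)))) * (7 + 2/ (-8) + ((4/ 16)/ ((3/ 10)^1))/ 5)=-1408925/ 96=-14676.30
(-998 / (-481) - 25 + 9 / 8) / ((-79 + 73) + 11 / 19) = 1593853 / 396344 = 4.02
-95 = -95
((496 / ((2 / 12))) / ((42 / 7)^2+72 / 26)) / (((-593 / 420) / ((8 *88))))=-38274.81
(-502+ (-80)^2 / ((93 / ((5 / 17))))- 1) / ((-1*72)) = 763243 / 113832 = 6.70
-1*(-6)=6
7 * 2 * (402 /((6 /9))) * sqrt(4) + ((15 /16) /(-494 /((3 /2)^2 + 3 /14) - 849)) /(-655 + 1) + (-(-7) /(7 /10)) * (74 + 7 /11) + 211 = 4506309967865 /252576544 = 17841.36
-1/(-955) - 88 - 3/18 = -505189/5730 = -88.17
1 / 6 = 0.17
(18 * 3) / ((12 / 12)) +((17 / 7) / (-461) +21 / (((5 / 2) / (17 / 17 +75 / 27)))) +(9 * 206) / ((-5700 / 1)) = 785445301 / 9196950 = 85.40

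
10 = 10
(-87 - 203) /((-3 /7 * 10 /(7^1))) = 1421 /3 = 473.67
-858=-858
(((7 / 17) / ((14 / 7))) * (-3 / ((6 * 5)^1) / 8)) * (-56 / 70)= 7 / 3400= 0.00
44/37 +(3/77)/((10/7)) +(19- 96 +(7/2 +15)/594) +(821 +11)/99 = -14801821/219780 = -67.35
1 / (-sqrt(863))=-sqrt(863) / 863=-0.03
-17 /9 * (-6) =11.33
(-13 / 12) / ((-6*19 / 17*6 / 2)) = 221 / 4104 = 0.05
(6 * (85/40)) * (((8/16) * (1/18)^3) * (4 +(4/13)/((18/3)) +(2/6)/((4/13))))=1513/269568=0.01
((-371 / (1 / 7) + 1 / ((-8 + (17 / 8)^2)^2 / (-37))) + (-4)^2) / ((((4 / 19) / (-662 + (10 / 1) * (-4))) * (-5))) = -1723301.32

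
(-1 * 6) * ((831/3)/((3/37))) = -20498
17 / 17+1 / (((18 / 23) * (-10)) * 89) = 15997 / 16020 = 1.00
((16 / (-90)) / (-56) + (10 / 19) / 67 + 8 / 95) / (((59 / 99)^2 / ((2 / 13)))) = 83179998 / 2016247415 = 0.04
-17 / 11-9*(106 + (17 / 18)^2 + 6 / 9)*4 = -383492 / 99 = -3873.66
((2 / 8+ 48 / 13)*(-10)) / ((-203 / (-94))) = -18.26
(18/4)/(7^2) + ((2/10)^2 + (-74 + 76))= 2.13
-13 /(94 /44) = -286 /47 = -6.09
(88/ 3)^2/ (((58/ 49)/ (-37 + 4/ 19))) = -44206624/ 1653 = -26743.27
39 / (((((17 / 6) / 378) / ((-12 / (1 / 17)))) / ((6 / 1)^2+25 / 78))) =-38551464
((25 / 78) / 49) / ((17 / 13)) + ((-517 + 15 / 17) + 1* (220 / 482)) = -621117191 / 1204518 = -515.66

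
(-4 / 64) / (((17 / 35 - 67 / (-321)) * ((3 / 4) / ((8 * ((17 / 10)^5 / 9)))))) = -1063472893 / 702180000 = -1.51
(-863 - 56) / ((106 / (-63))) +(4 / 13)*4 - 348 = 199.43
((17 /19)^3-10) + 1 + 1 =-49959 /6859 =-7.28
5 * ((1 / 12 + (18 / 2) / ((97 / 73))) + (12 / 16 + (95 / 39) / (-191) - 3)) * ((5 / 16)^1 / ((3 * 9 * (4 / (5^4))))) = 34575484375 / 832381056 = 41.54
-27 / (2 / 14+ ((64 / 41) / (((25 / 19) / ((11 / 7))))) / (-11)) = 1014.27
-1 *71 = -71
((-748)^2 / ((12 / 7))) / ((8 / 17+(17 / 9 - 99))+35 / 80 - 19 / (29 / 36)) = -23170179648 / 8504077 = -2724.60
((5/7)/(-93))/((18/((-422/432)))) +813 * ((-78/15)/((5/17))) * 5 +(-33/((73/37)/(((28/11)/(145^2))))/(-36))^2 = -428516729929377682760833/5962453073286570000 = -71869.20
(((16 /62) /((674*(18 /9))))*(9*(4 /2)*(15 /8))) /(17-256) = -135 /4993666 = -0.00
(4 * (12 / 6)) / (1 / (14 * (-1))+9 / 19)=2128 / 107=19.89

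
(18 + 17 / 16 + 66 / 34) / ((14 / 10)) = 28565 / 1904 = 15.00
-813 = -813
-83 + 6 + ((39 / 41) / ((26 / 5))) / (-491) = -3100189 / 40262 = -77.00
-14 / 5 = -2.80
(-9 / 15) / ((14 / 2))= -0.09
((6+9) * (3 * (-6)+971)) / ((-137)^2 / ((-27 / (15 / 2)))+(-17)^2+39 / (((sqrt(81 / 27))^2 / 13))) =-257310 / 85601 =-3.01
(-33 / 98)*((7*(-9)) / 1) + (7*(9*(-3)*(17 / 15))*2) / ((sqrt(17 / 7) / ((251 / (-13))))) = 5328.89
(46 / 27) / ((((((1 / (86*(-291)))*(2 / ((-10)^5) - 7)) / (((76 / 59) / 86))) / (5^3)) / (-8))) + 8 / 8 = -16955414149469 / 185850531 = -91231.45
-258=-258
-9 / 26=-0.35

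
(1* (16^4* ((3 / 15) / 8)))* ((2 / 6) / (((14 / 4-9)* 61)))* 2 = -32768 / 10065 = -3.26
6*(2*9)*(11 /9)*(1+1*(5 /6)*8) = 1012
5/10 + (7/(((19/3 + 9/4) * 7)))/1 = 0.62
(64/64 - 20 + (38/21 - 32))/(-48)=1033/1008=1.02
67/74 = 0.91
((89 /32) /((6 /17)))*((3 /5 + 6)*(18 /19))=149787 /3040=49.27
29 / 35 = 0.83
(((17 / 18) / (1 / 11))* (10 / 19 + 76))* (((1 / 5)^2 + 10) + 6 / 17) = 35322749 / 4275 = 8262.63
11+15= 26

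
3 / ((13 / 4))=12 / 13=0.92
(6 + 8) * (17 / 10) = 119 / 5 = 23.80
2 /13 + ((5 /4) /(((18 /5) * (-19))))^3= 5120012939 /33281404416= 0.15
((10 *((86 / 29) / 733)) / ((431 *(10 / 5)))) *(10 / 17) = 4300 / 155750039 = 0.00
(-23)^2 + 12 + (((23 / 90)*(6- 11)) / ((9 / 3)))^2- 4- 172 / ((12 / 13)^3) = 3714967 / 11664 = 318.50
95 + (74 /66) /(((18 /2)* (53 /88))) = 95.21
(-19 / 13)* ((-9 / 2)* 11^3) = 227601 / 26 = 8753.88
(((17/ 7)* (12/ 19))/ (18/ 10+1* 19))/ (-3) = -85/ 3458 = -0.02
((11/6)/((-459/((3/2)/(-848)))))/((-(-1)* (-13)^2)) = 0.00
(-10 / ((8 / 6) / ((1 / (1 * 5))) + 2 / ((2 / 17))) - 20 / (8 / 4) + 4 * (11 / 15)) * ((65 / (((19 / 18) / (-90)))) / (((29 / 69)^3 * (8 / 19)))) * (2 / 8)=574803695115 / 1731619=331945.82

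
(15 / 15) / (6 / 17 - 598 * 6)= -17 / 60990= -0.00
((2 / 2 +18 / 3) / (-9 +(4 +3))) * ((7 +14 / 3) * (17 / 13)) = -4165 / 78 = -53.40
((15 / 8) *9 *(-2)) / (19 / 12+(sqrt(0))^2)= -405 / 19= -21.32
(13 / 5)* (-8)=-104 / 5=-20.80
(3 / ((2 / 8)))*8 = 96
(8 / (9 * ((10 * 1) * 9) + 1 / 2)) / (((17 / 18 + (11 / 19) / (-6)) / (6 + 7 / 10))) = 91656 / 1175225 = 0.08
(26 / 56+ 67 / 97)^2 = 9840769 / 7376656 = 1.33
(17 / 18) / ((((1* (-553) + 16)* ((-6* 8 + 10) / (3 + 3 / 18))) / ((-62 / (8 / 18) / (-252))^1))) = 527 / 6495552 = 0.00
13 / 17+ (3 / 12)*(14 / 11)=1.08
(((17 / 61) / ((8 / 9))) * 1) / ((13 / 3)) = 459 / 6344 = 0.07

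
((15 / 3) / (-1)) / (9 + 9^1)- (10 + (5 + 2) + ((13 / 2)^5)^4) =-171044673973927358002777 / 9437184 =-18124545836335008.20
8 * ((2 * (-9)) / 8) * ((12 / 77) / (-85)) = 0.03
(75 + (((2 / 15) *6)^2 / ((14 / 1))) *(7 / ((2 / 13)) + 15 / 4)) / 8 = 13519 / 1400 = 9.66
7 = 7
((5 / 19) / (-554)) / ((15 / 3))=-1 / 10526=-0.00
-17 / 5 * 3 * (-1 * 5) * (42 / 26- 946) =-626127 / 13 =-48163.62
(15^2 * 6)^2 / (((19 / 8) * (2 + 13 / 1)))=972000 / 19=51157.89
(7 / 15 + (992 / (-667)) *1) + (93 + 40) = 1320454 / 10005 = 131.98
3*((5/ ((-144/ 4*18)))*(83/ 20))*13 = -1079/ 864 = -1.25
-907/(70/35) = -907/2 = -453.50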